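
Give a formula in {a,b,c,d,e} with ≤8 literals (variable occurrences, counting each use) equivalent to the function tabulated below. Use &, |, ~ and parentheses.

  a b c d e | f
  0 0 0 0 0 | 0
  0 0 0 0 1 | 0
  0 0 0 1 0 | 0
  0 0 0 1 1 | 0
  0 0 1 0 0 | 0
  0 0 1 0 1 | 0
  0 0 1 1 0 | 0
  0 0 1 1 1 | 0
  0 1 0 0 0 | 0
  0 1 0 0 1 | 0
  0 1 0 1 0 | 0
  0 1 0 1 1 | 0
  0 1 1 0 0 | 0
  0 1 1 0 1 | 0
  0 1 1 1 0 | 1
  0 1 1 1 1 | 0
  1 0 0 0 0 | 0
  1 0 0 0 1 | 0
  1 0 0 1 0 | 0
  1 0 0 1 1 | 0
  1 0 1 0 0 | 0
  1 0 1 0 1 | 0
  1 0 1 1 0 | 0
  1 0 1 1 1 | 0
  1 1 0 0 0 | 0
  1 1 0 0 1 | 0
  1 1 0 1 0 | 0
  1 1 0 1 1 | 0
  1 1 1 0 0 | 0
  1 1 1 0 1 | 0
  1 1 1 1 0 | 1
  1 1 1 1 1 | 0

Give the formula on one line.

  ~e = 10101010101010101010101010101010
  (c & ~e) = 00001010000010100000101000001010
  ~c = 11110000111100001111000011110000
  (~c | b) = 11110000111111111111000011111111
  ((~c | b) & d) = 00110000001100110011000000110011
  ((c & ~e) & ((~c | b) & d)) = 00000000000000100000000000000010

((c & ~e) & ((~c | b) & d))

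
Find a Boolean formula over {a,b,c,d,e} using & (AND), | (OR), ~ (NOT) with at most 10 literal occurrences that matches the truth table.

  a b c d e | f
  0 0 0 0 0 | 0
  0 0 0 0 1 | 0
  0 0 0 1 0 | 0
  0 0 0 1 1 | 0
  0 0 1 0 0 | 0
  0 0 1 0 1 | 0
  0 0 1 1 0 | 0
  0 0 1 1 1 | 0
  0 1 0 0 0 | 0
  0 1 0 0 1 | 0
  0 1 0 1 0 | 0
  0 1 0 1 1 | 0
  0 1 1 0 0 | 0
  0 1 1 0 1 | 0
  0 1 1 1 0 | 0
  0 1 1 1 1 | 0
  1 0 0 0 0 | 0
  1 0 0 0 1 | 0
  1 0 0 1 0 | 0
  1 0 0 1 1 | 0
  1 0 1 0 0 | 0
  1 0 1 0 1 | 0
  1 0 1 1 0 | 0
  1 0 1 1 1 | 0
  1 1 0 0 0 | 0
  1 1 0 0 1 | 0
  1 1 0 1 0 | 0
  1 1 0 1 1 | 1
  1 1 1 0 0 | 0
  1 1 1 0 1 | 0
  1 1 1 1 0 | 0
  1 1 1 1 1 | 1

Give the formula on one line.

  ~d = 11001100110011001100110011001100
  (~d | b) = 11001100111111111100110011111111
  (e | ~d) = 11011101110111011101110111011101
  ((~d | b) & (e | ~d)) = 11001100110111011100110011011101
  (e & a) = 00000000000000000101010101010101
  (d & (e & a)) = 00000000000000000001000100010001
  (((~d | b) & (e | ~d)) & (d & (e & a))) = 00000000000000000000000000010001

(((~d | b) & (e | ~d)) & (d & (e & a)))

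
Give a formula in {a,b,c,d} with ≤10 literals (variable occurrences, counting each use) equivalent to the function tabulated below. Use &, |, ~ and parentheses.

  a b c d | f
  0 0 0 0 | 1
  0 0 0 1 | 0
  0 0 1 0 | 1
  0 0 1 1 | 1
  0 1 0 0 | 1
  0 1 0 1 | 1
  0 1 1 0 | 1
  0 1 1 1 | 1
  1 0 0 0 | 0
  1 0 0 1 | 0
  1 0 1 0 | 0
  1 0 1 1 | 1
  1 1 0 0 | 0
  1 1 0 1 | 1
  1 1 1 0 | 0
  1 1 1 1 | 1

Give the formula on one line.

  (d & c) = 0001000100010001
  (b | (d & c)) = 0001111100011111
  ((b | (d & c)) & d) = 0001010100010101
  ~d = 1010101010101010
  (a | ~d) = 1010101011111111
  ((a | ~d) | b) = 1010111111111111
  ~a = 1111111100000000
  (((a | ~d) | b) & ~a) = 1010111100000000
  (((b | (d & c)) & d) | (((a | ~d) | b) & ~a)) = 1011111100010101

(((b | (d & c)) & d) | (((a | ~d) | b) & ~a))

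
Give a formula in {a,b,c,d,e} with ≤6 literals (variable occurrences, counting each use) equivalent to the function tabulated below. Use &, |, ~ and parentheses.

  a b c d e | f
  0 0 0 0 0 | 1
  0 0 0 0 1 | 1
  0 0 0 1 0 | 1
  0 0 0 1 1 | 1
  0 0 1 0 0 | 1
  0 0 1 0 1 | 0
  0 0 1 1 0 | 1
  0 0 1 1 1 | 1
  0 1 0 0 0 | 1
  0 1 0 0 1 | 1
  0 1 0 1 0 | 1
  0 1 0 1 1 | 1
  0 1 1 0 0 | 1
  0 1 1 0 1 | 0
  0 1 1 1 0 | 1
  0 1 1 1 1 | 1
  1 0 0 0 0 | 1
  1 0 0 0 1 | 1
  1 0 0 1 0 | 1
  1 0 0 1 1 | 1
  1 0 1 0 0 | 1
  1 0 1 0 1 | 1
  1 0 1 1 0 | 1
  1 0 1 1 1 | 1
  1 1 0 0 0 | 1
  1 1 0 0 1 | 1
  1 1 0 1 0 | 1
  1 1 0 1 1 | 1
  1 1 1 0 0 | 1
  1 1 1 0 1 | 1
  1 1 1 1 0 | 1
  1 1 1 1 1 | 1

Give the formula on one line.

(~c | ((~e | a) | d))

  ~c = 11110000111100001111000011110000
  ~e = 10101010101010101010101010101010
  (~e | a) = 10101010101010101111111111111111
  ((~e | a) | d) = 10111011101110111111111111111111
  (~c | ((~e | a) | d)) = 11111011111110111111111111111111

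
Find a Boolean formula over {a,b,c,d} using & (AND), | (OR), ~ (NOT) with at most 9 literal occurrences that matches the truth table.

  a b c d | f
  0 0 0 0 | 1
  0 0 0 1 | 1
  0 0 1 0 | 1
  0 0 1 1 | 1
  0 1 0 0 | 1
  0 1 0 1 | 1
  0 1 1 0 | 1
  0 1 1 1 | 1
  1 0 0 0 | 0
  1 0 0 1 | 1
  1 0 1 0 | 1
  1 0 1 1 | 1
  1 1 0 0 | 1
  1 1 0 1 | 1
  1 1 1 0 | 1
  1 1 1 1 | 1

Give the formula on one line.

(b | ((~a | ((~a & ~c) | (c & a))) | ((~b & d) & a)))

  ~a = 1111111100000000
  ~c = 1100110011001100
  (~a & ~c) = 1100110000000000
  (c & a) = 0000000000110011
  ((~a & ~c) | (c & a)) = 1100110000110011
  (~a | ((~a & ~c) | (c & a))) = 1111111100110011
  ~b = 1111000011110000
  (~b & d) = 0101000001010000
  ((~b & d) & a) = 0000000001010000
  ((~a | ((~a & ~c) | (c & a))) | ((~b & d) & a)) = 1111111101110011
  (b | ((~a | ((~a & ~c) | (c & a))) | ((~b & d) & a))) = 1111111101111111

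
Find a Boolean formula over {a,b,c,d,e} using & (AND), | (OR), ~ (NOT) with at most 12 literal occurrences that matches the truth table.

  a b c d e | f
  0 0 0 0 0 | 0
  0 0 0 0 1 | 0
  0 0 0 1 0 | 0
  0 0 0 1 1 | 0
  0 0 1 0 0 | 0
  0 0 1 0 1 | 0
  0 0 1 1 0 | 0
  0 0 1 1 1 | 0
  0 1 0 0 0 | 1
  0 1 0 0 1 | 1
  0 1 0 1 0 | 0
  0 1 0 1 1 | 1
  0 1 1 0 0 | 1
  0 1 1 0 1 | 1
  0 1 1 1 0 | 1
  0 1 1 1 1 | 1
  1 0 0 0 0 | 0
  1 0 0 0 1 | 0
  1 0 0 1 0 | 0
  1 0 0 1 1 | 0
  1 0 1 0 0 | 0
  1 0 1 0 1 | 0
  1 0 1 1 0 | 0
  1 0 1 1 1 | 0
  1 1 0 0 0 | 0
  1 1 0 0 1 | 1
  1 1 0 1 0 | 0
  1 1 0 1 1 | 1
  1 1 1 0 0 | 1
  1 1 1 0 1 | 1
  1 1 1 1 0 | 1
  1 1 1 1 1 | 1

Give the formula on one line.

  ~b = 11111111000000001111111100000000
  (c | ~b) = 11111111000011111111111100001111
  (e | (c | ~b)) = 11111111010111111111111101011111
  ~c = 11110000111100001111000011110000
  ~d = 11001100110011001100110011001100
  (~d & b) = 00000000110011000000000011001100
  (~c & (~d & b)) = 00000000110000000000000011000000
  ~a = 11111111111111110000000000000000
  ~e = 10101010101010101010101010101010
  (~a & ~e) = 10101010101010100000000000000000
  ((~c & (~d & b)) & (~a & ~e)) = 00000000100000000000000000000000
  ((e | (c | ~b)) | ((~c & (~d & b)) & (~a & ~e))) = 11111111110111111111111101011111
  (((e | (c | ~b)) | ((~c & (~d & b)) & (~a & ~e))) & b) = 00000000110111110000000001011111

(((e | (c | ~b)) | ((~c & (~d & b)) & (~a & ~e))) & b)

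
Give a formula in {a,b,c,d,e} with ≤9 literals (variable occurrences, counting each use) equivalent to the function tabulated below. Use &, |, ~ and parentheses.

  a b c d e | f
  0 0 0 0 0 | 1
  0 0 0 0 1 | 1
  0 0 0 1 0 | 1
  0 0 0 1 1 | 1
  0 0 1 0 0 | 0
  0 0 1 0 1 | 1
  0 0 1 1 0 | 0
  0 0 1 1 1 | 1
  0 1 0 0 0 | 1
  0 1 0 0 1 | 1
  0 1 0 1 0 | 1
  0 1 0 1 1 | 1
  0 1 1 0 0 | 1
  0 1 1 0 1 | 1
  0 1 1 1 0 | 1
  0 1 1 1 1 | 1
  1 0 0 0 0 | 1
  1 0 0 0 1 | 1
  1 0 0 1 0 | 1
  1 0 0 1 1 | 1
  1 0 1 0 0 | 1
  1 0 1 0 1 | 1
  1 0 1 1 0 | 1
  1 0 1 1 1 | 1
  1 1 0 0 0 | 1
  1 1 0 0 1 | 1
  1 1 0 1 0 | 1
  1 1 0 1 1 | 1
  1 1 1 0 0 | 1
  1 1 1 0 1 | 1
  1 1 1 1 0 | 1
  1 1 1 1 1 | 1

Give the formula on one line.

(((c & e) | (b | ~c)) | ((~e & a) | ((b | c) & e)))

  (c & e) = 00000101000001010000010100000101
  ~c = 11110000111100001111000011110000
  (b | ~c) = 11110000111111111111000011111111
  ((c & e) | (b | ~c)) = 11110101111111111111010111111111
  ~e = 10101010101010101010101010101010
  (~e & a) = 00000000000000001010101010101010
  (b | c) = 00001111111111110000111111111111
  ((b | c) & e) = 00000101010101010000010101010101
  ((~e & a) | ((b | c) & e)) = 00000101010101011010111111111111
  (((c & e) | (b | ~c)) | ((~e & a) | ((b | c) & e))) = 11110101111111111111111111111111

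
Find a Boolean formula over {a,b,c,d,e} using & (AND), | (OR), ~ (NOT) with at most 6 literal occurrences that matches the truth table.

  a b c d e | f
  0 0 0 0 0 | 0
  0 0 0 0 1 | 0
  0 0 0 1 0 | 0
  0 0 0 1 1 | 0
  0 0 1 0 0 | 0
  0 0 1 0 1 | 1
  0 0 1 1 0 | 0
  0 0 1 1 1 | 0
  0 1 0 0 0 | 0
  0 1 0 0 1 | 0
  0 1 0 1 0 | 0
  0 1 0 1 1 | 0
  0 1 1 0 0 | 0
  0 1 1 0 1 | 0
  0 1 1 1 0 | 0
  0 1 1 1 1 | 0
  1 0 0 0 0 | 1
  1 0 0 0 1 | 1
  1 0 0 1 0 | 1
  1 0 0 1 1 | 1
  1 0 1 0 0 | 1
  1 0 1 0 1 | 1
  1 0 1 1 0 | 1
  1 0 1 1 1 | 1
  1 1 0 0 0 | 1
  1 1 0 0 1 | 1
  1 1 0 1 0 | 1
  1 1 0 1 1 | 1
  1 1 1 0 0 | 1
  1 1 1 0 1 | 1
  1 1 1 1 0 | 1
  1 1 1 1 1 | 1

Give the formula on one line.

  ~b = 11111111000000001111111100000000
  ~d = 11001100110011001100110011001100
  (~b & ~d) = 11001100000000001100110000000000
  (b | e) = 01010101111111110101010111111111
  (c & (b | e)) = 00000101000011110000010100001111
  ((~b & ~d) & (c & (b | e))) = 00000100000000000000010000000000
  (a | ((~b & ~d) & (c & (b | e)))) = 00000100000000001111111111111111

(a | ((~b & ~d) & (c & (b | e))))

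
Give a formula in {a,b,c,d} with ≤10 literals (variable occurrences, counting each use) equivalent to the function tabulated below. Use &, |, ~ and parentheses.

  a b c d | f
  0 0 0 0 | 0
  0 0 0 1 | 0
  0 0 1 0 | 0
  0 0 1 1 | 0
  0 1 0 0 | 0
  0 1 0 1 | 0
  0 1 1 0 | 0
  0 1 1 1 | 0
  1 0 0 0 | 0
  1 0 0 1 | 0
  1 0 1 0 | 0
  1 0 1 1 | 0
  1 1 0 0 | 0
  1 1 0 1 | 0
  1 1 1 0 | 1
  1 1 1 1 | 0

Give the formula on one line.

((((a | d) & c) & ~d) & (b & ((~b & ~d) | c)))

  (a | d) = 0101010111111111
  ((a | d) & c) = 0001000100110011
  ~d = 1010101010101010
  (((a | d) & c) & ~d) = 0000000000100010
  ~b = 1111000011110000
  (~b & ~d) = 1010000010100000
  ((~b & ~d) | c) = 1011001110110011
  (b & ((~b & ~d) | c)) = 0000001100000011
  ((((a | d) & c) & ~d) & (b & ((~b & ~d) | c))) = 0000000000000010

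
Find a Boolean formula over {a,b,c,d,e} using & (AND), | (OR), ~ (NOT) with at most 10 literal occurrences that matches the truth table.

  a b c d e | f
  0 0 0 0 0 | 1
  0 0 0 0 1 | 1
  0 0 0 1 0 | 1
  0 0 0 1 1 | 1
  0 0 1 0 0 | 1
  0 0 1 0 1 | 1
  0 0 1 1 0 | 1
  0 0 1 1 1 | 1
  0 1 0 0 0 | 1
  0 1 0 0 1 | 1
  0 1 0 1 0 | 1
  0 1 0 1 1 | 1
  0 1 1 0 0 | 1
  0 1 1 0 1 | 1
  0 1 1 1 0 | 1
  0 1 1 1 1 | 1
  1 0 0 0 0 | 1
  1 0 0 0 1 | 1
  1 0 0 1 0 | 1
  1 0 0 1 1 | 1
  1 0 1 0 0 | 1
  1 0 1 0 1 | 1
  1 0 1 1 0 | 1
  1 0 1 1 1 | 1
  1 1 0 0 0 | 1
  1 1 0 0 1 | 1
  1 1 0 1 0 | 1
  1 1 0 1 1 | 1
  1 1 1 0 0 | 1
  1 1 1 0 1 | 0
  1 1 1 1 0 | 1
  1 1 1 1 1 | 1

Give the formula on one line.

((((d & ~e) | ~c) | (~a | ~e)) | (a & (~b | d)))

  ~e = 10101010101010101010101010101010
  (d & ~e) = 00100010001000100010001000100010
  ~c = 11110000111100001111000011110000
  ((d & ~e) | ~c) = 11110010111100101111001011110010
  ~a = 11111111111111110000000000000000
  (~a | ~e) = 11111111111111111010101010101010
  (((d & ~e) | ~c) | (~a | ~e)) = 11111111111111111111101011111010
  ~b = 11111111000000001111111100000000
  (~b | d) = 11111111001100111111111100110011
  (a & (~b | d)) = 00000000000000001111111100110011
  ((((d & ~e) | ~c) | (~a | ~e)) | (a & (~b | d))) = 11111111111111111111111111111011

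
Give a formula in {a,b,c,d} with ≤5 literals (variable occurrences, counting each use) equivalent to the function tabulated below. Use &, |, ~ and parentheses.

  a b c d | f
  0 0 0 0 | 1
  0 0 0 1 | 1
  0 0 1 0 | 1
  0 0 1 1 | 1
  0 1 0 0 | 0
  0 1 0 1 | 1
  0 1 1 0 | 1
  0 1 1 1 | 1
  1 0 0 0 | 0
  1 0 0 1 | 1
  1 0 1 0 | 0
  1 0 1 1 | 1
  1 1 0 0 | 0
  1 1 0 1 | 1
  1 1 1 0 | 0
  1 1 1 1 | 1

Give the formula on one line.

(d | (~a & (c | ~b)))

  ~a = 1111111100000000
  ~b = 1111000011110000
  (c | ~b) = 1111001111110011
  (~a & (c | ~b)) = 1111001100000000
  (d | (~a & (c | ~b))) = 1111011101010101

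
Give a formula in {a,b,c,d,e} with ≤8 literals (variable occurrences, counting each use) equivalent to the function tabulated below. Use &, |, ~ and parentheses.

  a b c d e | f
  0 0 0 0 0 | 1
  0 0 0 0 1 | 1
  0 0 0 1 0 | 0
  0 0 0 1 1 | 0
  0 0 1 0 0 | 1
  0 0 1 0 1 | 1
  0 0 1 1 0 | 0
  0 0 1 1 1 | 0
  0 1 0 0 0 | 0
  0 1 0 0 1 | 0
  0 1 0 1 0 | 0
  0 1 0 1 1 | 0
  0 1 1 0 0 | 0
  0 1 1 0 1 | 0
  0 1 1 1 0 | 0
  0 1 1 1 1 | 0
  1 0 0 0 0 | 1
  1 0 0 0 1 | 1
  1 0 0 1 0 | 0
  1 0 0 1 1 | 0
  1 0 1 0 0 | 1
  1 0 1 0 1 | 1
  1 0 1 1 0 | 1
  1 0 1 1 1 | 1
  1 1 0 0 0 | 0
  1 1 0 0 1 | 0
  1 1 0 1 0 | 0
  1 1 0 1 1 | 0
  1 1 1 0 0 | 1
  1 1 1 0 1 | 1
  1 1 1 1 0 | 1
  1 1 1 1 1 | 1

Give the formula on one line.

((~b & ~d) | ((c | ~a) & a))

  ~b = 11111111000000001111111100000000
  ~d = 11001100110011001100110011001100
  (~b & ~d) = 11001100000000001100110000000000
  ~a = 11111111111111110000000000000000
  (c | ~a) = 11111111111111110000111100001111
  ((c | ~a) & a) = 00000000000000000000111100001111
  ((~b & ~d) | ((c | ~a) & a)) = 11001100000000001100111100001111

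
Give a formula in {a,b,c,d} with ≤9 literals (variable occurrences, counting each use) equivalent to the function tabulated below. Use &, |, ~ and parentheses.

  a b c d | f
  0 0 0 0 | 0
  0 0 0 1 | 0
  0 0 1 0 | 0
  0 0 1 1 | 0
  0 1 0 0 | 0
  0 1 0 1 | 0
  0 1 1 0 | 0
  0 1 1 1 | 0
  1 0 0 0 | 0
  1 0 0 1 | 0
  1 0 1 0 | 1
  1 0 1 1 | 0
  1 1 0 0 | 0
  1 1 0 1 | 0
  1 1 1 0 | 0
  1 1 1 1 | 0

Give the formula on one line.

  (c & a) = 0000000000110011
  ~d = 1010101010101010
  (b | ~d) = 1010111110101111
  (c | a) = 0011001111111111
  ((b | ~d) & (c | a)) = 0010001110101111
  ~b = 1111000011110000
  (((b | ~d) & (c | a)) & ~b) = 0010000010100000
  ((c & a) & (((b | ~d) & (c | a)) & ~b)) = 0000000000100000

((c & a) & (((b | ~d) & (c | a)) & ~b))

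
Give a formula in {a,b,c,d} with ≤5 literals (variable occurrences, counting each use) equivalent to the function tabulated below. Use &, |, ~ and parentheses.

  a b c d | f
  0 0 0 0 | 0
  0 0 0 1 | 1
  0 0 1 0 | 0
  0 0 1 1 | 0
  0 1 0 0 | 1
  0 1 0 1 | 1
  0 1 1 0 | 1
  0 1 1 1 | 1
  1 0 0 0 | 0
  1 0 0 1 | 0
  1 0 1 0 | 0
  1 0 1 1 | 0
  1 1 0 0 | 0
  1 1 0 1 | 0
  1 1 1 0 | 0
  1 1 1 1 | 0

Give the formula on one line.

  ~a = 1111111100000000
  ~c = 1100110011001100
  (d & ~c) = 0100010001000100
  (a | (d & ~c)) = 0100010011111111
  ((a | (d & ~c)) | b) = 0100111111111111
  (~a & ((a | (d & ~c)) | b)) = 0100111100000000

(~a & ((a | (d & ~c)) | b))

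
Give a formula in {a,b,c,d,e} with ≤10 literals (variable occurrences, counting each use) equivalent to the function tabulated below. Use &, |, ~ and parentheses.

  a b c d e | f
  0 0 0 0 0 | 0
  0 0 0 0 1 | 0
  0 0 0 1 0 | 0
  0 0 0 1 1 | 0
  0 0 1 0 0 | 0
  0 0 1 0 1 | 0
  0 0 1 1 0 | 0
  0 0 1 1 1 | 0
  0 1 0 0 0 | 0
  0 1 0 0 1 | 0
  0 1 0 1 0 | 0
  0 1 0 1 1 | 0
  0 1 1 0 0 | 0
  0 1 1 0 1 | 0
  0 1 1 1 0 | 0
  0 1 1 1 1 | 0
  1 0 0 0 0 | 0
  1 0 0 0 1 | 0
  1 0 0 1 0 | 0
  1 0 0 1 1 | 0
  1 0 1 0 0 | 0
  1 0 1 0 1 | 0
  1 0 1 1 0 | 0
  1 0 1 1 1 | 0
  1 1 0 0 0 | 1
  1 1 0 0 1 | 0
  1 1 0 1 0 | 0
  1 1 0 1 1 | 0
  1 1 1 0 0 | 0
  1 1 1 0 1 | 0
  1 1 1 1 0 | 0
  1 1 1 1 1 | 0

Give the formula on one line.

((a & ~e) & ((((~a | ~b) | ~c) & ~d) & b))

  ~e = 10101010101010101010101010101010
  (a & ~e) = 00000000000000001010101010101010
  ~a = 11111111111111110000000000000000
  ~b = 11111111000000001111111100000000
  (~a | ~b) = 11111111111111111111111100000000
  ~c = 11110000111100001111000011110000
  ((~a | ~b) | ~c) = 11111111111111111111111111110000
  ~d = 11001100110011001100110011001100
  (((~a | ~b) | ~c) & ~d) = 11001100110011001100110011000000
  ((((~a | ~b) | ~c) & ~d) & b) = 00000000110011000000000011000000
  ((a & ~e) & ((((~a | ~b) | ~c) & ~d) & b)) = 00000000000000000000000010000000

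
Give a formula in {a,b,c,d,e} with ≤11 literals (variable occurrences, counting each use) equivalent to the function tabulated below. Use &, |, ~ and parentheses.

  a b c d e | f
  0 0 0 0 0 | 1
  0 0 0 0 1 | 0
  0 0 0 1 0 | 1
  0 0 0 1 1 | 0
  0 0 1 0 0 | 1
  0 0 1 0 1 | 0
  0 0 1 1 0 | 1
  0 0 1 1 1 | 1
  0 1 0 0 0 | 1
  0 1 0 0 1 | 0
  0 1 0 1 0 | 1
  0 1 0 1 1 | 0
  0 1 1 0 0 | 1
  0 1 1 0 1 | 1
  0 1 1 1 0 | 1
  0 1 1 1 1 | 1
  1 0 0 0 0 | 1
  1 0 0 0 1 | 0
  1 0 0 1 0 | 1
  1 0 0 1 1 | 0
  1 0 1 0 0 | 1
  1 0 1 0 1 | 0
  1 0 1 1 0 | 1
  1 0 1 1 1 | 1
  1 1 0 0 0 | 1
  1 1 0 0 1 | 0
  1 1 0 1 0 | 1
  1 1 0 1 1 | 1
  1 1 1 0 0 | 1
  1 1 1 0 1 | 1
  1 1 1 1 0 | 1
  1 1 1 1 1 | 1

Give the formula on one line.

  ~e = 10101010101010101010101010101010
  (~e | b) = 10101010111111111010101011111111
  ((~e | b) | d) = 10111011111111111011101111111111
  (((~e | b) | d) & c) = 00001011000011110000101100001111
  (b & d) = 00000000001100110000000000110011
  ((b & d) & a) = 00000000000000000000000000110011
  (((b & d) & a) | ~e) = 10101010101010101010101010111011
  ((((~e | b) | d) & c) | (((b & d) & a) | ~e)) = 10101011101011111010101110111111

((((~e | b) | d) & c) | (((b & d) & a) | ~e))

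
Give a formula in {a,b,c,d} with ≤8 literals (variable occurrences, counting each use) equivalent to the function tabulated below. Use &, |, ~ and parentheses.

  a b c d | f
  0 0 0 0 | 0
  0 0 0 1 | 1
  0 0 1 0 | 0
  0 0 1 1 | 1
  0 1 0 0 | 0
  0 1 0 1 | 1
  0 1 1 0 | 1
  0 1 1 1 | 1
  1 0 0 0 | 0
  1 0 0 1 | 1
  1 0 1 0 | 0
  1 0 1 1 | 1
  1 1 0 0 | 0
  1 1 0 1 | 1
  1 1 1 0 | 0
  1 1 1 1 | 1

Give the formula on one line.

  ~d = 1010101010101010
  ~a = 1111111100000000
  (~d & ~a) = 1010101000000000
  (c & (~d & ~a)) = 0010001000000000
  (d | b) = 0101111101011111
  ((c & (~d & ~a)) & (d | b)) = 0000001000000000
  (d | ((c & (~d & ~a)) & (d | b))) = 0101011101010101

(d | ((c & (~d & ~a)) & (d | b)))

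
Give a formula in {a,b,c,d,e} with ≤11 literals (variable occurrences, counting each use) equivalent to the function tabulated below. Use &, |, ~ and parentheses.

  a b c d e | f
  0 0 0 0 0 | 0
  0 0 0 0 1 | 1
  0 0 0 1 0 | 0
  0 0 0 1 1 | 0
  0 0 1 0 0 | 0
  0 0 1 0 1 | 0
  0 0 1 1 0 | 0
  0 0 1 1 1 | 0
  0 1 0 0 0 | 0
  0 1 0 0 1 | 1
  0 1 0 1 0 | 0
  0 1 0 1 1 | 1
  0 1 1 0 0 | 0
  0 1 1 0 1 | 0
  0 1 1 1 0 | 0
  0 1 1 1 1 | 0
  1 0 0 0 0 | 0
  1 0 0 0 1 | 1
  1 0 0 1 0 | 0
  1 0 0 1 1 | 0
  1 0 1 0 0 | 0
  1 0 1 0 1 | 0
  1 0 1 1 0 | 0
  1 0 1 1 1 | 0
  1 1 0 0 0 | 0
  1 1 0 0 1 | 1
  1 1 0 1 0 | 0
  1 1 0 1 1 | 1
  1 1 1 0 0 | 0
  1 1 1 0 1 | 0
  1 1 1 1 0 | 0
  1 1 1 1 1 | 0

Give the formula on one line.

(~c & ((~d | b) & ((~b & (d & ((b | ~e) & c))) | e)))

  ~c = 11110000111100001111000011110000
  ~d = 11001100110011001100110011001100
  (~d | b) = 11001100111111111100110011111111
  ~b = 11111111000000001111111100000000
  ~e = 10101010101010101010101010101010
  (b | ~e) = 10101010111111111010101011111111
  ((b | ~e) & c) = 00001010000011110000101000001111
  (d & ((b | ~e) & c)) = 00000010000000110000001000000011
  (~b & (d & ((b | ~e) & c))) = 00000010000000000000001000000000
  ((~b & (d & ((b | ~e) & c))) | e) = 01010111010101010101011101010101
  ((~d | b) & ((~b & (d & ((b | ~e) & c))) | e)) = 01000100010101010100010001010101
  (~c & ((~d | b) & ((~b & (d & ((b | ~e) & c))) | e))) = 01000000010100000100000001010000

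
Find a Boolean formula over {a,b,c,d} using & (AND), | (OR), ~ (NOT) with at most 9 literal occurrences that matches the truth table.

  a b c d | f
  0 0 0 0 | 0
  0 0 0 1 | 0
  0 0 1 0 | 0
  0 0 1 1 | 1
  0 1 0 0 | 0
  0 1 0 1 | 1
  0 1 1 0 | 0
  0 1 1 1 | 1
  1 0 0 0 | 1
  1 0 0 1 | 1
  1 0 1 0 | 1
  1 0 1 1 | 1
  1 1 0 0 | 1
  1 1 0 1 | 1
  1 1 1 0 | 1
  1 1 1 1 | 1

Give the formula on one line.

((((b & (d & ~a)) | a) | c) & (a | d))

  ~a = 1111111100000000
  (d & ~a) = 0101010100000000
  (b & (d & ~a)) = 0000010100000000
  ((b & (d & ~a)) | a) = 0000010111111111
  (((b & (d & ~a)) | a) | c) = 0011011111111111
  (a | d) = 0101010111111111
  ((((b & (d & ~a)) | a) | c) & (a | d)) = 0001010111111111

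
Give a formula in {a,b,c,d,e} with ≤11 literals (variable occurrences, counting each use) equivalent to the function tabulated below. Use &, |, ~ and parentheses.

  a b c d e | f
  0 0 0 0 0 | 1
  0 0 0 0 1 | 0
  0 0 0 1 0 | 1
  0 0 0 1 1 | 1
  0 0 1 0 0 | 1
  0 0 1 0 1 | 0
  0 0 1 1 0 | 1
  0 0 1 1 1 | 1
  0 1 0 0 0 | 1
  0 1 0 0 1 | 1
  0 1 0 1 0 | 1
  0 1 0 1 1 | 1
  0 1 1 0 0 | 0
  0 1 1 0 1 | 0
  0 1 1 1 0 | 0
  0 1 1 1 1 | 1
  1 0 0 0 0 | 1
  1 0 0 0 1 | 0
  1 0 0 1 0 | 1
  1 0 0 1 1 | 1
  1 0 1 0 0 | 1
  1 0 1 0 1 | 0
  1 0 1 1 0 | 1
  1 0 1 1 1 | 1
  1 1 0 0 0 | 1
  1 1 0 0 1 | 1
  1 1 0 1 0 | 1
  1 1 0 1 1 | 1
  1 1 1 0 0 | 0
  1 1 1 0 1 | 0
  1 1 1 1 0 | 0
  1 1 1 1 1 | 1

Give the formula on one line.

((e | (~c | ~b)) & (((b & (~c | ~b)) | d) | (d | ~e)))

  ~c = 11110000111100001111000011110000
  ~b = 11111111000000001111111100000000
  (~c | ~b) = 11111111111100001111111111110000
  (e | (~c | ~b)) = 11111111111101011111111111110101
  (b & (~c | ~b)) = 00000000111100000000000011110000
  ((b & (~c | ~b)) | d) = 00110011111100110011001111110011
  ~e = 10101010101010101010101010101010
  (d | ~e) = 10111011101110111011101110111011
  (((b & (~c | ~b)) | d) | (d | ~e)) = 10111011111110111011101111111011
  ((e | (~c | ~b)) & (((b & (~c | ~b)) | d) | (d | ~e))) = 10111011111100011011101111110001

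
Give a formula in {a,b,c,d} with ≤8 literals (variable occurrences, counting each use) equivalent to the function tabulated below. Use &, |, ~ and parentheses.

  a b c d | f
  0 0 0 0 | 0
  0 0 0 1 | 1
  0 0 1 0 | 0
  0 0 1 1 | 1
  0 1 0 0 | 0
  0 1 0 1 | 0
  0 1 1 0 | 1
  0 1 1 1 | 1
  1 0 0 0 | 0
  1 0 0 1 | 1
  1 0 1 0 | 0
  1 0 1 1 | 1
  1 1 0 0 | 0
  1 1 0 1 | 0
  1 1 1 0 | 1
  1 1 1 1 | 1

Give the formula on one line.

((b & c) | (d & ((~d | c) | ((~d | ~b) & ~c))))

  (b & c) = 0000001100000011
  ~d = 1010101010101010
  (~d | c) = 1011101110111011
  ~b = 1111000011110000
  (~d | ~b) = 1111101011111010
  ~c = 1100110011001100
  ((~d | ~b) & ~c) = 1100100011001000
  ((~d | c) | ((~d | ~b) & ~c)) = 1111101111111011
  (d & ((~d | c) | ((~d | ~b) & ~c))) = 0101000101010001
  ((b & c) | (d & ((~d | c) | ((~d | ~b) & ~c)))) = 0101001101010011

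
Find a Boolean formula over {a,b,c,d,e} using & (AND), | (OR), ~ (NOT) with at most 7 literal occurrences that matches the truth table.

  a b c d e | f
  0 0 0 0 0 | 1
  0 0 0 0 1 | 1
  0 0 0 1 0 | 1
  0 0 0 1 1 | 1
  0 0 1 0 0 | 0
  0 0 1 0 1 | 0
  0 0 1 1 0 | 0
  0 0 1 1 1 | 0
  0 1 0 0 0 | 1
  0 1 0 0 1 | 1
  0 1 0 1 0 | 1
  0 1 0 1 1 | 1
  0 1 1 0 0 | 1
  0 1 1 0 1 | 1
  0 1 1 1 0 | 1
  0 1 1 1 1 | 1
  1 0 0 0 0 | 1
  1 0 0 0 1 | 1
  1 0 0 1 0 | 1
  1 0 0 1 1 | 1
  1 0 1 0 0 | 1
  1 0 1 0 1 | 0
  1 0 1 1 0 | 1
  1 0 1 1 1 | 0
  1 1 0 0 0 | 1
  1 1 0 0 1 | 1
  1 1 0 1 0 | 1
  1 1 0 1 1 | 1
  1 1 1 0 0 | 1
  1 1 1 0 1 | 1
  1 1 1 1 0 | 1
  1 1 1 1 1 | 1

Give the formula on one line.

((~e & a) | (b | ~c))

  ~e = 10101010101010101010101010101010
  (~e & a) = 00000000000000001010101010101010
  ~c = 11110000111100001111000011110000
  (b | ~c) = 11110000111111111111000011111111
  ((~e & a) | (b | ~c)) = 11110000111111111111101011111111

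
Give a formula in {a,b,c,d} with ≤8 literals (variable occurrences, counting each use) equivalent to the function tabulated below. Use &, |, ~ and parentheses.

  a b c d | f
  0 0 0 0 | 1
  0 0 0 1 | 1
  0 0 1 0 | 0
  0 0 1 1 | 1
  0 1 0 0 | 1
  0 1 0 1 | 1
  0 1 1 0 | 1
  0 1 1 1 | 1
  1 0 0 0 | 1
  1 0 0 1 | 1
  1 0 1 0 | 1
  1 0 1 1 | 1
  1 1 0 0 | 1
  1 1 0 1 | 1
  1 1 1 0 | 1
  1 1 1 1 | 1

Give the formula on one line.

  (b | a) = 0000111111111111
  ~c = 1100110011001100
  ((b | a) | ~c) = 1100111111111111
  (d | a) = 0101010111111111
  (((b | a) | ~c) | (d | a)) = 1101111111111111

(((b | a) | ~c) | (d | a))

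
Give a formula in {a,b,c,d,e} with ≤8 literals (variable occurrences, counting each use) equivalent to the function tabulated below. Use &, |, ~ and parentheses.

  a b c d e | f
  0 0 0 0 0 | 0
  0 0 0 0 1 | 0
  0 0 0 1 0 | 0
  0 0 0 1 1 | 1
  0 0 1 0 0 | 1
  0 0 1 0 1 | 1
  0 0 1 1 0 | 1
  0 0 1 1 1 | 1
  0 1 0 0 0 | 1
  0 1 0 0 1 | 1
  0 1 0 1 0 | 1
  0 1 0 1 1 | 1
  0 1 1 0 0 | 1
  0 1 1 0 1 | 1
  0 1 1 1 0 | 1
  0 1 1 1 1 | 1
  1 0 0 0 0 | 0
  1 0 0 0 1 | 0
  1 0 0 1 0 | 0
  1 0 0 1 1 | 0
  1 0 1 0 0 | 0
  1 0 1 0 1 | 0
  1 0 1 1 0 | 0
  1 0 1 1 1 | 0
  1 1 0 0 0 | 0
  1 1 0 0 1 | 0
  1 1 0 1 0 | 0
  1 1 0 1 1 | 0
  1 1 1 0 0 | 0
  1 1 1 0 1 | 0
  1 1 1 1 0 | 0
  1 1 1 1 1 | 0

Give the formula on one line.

  ~a = 11111111111111110000000000000000
  (~a | d) = 11111111111111110011001100110011
  ((~a | d) & c) = 00001111000011110000001100000011
  (b | e) = 01010101111111110101010111111111
  (d | b) = 00110011111111110011001111111111
  ((b | e) & (d | b)) = 00010001111111110001000111111111
  (((~a | d) & c) | ((b | e) & (d | b))) = 00011111111111110001001111111111
  (~a & (((~a | d) & c) | ((b | e) & (d | b)))) = 00011111111111110000000000000000

(~a & (((~a | d) & c) | ((b | e) & (d | b))))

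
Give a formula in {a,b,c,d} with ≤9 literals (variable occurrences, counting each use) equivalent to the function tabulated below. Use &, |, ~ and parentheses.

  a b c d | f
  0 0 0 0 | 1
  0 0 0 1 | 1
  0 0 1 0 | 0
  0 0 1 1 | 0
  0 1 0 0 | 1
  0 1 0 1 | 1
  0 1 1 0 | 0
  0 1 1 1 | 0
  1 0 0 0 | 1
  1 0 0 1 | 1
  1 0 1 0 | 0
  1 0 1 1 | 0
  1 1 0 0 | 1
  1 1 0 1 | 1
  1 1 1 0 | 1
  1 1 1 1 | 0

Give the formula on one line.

(~c | (((~d & (b | c)) & b) & (~c | a)))

  ~c = 1100110011001100
  ~d = 1010101010101010
  (b | c) = 0011111100111111
  (~d & (b | c)) = 0010101000101010
  ((~d & (b | c)) & b) = 0000101000001010
  (~c | a) = 1100110011111111
  (((~d & (b | c)) & b) & (~c | a)) = 0000100000001010
  (~c | (((~d & (b | c)) & b) & (~c | a))) = 1100110011001110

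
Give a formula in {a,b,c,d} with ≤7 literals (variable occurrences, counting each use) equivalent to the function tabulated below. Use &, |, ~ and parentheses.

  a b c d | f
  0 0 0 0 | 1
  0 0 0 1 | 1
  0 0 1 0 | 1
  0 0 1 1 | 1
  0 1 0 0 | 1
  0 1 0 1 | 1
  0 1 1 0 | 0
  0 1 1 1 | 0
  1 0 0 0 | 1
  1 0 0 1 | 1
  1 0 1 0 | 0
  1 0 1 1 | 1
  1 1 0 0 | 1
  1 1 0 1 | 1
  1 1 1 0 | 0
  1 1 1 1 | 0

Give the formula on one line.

  ~c = 1100110011001100
  ~b = 1111000011110000
  (c & ~b) = 0011000000110000
  ~a = 1111111100000000
  ((c & ~b) | ~a) = 1111111100110000
  (((c & ~b) | ~a) & d) = 0101010100010000
  ((((c & ~b) | ~a) & d) | ~a) = 1111111100010000
  (((((c & ~b) | ~a) & d) | ~a) & ~b) = 1111000000010000
  (~c | (((((c & ~b) | ~a) & d) | ~a) & ~b)) = 1111110011011100

(~c | (((((c & ~b) | ~a) & d) | ~a) & ~b))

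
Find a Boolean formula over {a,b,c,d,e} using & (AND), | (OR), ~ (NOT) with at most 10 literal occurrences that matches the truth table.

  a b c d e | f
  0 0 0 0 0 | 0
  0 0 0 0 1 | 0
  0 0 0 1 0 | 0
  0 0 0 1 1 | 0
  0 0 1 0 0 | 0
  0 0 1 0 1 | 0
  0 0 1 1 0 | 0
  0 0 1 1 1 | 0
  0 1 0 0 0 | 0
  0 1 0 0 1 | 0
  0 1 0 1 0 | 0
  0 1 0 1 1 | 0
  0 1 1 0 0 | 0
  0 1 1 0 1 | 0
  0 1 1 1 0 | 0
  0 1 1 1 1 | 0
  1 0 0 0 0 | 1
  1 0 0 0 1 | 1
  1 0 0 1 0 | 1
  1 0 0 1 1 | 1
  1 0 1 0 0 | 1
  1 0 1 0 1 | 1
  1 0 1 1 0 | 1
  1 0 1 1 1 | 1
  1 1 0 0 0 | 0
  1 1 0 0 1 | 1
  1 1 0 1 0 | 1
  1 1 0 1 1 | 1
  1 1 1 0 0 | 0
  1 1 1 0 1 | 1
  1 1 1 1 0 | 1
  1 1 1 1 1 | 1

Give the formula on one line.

(((~e & ~b) | (d | e)) & ((a & c) | (a & ~c)))

  ~e = 10101010101010101010101010101010
  ~b = 11111111000000001111111100000000
  (~e & ~b) = 10101010000000001010101000000000
  (d | e) = 01110111011101110111011101110111
  ((~e & ~b) | (d | e)) = 11111111011101111111111101110111
  (a & c) = 00000000000000000000111100001111
  ~c = 11110000111100001111000011110000
  (a & ~c) = 00000000000000001111000011110000
  ((a & c) | (a & ~c)) = 00000000000000001111111111111111
  (((~e & ~b) | (d | e)) & ((a & c) | (a & ~c))) = 00000000000000001111111101110111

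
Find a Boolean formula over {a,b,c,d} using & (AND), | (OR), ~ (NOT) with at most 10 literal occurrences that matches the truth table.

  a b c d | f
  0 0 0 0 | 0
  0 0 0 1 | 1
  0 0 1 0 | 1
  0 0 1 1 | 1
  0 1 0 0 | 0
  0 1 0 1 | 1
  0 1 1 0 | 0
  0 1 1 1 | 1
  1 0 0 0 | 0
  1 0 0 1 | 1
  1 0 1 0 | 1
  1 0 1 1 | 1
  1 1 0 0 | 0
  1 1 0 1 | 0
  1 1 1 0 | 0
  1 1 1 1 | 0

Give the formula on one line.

  ~d = 1010101010101010
  (c & ~d) = 0010001000100010
  (d | (c & ~d)) = 0111011101110111
  (b | c) = 0011111100111111
  (d & (b | c)) = 0001010100010101
  ~a = 1111111100000000
  (d & ~a) = 0101010100000000
  ((d & (b | c)) & (d & ~a)) = 0001010100000000
  ~b = 1111000011110000
  (((d & (b | c)) & (d & ~a)) | ~b) = 1111010111110000
  ((d | (c & ~d)) & (((d & (b | c)) & (d & ~a)) | ~b)) = 0111010101110000

((d | (c & ~d)) & (((d & (b | c)) & (d & ~a)) | ~b))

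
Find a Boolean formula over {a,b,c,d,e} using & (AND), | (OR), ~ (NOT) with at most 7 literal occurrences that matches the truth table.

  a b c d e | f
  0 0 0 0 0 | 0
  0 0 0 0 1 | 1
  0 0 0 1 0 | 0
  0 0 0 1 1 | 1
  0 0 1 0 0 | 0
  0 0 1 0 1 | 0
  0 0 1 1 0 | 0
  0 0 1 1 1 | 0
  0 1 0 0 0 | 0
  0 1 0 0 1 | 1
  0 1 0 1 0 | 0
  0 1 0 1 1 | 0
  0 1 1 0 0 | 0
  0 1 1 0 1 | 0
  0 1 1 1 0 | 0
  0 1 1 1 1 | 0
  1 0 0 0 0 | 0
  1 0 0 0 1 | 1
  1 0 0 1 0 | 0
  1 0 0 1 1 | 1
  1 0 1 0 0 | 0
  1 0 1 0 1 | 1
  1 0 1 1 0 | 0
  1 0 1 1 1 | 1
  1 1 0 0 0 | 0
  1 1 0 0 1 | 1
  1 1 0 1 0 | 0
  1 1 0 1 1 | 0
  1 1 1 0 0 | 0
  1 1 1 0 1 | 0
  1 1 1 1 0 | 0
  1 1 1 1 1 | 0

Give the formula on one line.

(((~d & e) & ~c) | ((a | ~c) & (~b & e)))

  ~d = 11001100110011001100110011001100
  (~d & e) = 01000100010001000100010001000100
  ~c = 11110000111100001111000011110000
  ((~d & e) & ~c) = 01000000010000000100000001000000
  (a | ~c) = 11110000111100001111111111111111
  ~b = 11111111000000001111111100000000
  (~b & e) = 01010101000000000101010100000000
  ((a | ~c) & (~b & e)) = 01010000000000000101010100000000
  (((~d & e) & ~c) | ((a | ~c) & (~b & e))) = 01010000010000000101010101000000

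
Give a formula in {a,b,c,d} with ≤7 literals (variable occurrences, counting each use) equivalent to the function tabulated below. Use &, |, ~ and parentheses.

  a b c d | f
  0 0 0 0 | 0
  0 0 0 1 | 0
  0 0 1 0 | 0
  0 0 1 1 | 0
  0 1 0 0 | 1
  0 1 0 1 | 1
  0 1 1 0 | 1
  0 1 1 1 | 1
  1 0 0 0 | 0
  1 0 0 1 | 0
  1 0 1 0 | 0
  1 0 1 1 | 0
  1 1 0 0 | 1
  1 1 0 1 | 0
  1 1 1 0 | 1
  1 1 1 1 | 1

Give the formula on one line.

((b & ((a & (~d | c)) | ~d)) | (~a & b))

  ~d = 1010101010101010
  (~d | c) = 1011101110111011
  (a & (~d | c)) = 0000000010111011
  ((a & (~d | c)) | ~d) = 1010101010111011
  (b & ((a & (~d | c)) | ~d)) = 0000101000001011
  ~a = 1111111100000000
  (~a & b) = 0000111100000000
  ((b & ((a & (~d | c)) | ~d)) | (~a & b)) = 0000111100001011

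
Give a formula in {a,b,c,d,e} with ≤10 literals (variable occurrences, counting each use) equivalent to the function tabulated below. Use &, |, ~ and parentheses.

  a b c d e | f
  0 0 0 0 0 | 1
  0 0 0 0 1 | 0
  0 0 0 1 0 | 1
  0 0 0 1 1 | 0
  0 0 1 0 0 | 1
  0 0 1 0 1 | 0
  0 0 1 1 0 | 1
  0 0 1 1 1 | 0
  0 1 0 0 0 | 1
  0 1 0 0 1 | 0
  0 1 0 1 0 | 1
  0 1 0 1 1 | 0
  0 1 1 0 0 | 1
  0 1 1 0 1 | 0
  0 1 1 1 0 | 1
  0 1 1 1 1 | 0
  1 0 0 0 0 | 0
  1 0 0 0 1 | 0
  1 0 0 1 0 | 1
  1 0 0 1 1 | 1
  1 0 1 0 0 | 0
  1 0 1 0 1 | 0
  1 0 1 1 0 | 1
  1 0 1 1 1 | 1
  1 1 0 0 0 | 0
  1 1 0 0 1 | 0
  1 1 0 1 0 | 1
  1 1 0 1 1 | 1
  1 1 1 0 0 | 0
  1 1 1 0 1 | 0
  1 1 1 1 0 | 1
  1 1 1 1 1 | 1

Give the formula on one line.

(((~a & ~e) | (d & (a | ~b))) & (a | ~e))

  ~a = 11111111111111110000000000000000
  ~e = 10101010101010101010101010101010
  (~a & ~e) = 10101010101010100000000000000000
  ~b = 11111111000000001111111100000000
  (a | ~b) = 11111111000000001111111111111111
  (d & (a | ~b)) = 00110011000000000011001100110011
  ((~a & ~e) | (d & (a | ~b))) = 10111011101010100011001100110011
  (a | ~e) = 10101010101010101111111111111111
  (((~a & ~e) | (d & (a | ~b))) & (a | ~e)) = 10101010101010100011001100110011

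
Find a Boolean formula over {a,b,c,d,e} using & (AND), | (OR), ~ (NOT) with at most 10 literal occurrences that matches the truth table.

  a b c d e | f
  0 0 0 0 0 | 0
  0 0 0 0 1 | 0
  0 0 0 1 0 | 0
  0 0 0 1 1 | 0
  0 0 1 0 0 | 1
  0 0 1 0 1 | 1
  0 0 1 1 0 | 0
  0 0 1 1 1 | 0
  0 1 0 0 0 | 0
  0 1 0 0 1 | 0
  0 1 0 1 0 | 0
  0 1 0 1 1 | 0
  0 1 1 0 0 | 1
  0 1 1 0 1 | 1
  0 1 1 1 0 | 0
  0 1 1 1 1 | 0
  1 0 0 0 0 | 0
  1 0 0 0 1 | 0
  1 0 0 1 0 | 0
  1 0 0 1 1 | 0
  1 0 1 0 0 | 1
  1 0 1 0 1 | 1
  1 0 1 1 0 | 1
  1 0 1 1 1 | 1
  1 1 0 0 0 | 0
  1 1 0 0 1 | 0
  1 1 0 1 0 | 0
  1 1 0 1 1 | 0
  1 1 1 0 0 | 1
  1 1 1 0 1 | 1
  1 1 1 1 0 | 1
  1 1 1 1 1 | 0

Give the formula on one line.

(((~d | a) & c) & ((~e | ~a) | (~d | ((~b & d) | ~c))))

  ~d = 11001100110011001100110011001100
  (~d | a) = 11001100110011001111111111111111
  ((~d | a) & c) = 00001100000011000000111100001111
  ~e = 10101010101010101010101010101010
  ~a = 11111111111111110000000000000000
  (~e | ~a) = 11111111111111111010101010101010
  ~b = 11111111000000001111111100000000
  (~b & d) = 00110011000000000011001100000000
  ~c = 11110000111100001111000011110000
  ((~b & d) | ~c) = 11110011111100001111001111110000
  (~d | ((~b & d) | ~c)) = 11111111111111001111111111111100
  ((~e | ~a) | (~d | ((~b & d) | ~c))) = 11111111111111111111111111111110
  (((~d | a) & c) & ((~e | ~a) | (~d | ((~b & d) | ~c)))) = 00001100000011000000111100001110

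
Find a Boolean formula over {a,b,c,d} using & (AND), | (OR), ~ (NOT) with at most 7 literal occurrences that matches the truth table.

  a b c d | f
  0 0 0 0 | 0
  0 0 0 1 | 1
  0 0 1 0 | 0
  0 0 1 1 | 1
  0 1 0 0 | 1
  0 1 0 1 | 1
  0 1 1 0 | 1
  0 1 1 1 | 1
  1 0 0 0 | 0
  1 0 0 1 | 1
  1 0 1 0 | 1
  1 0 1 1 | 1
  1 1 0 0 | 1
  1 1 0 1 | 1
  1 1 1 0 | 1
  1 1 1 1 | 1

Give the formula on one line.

(b | ((a & c) | d))

  (a & c) = 0000000000110011
  ((a & c) | d) = 0101010101110111
  (b | ((a & c) | d)) = 0101111101111111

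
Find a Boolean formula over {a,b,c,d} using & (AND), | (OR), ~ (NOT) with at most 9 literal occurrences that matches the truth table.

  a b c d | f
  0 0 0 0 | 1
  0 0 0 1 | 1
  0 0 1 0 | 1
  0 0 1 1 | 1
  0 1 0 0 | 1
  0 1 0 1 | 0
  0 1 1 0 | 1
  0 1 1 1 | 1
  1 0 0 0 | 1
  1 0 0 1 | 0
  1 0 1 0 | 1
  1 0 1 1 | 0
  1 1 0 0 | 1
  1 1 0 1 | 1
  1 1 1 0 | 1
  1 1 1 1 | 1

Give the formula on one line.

(((((a | b) & (a | c)) | ~b) & ((~a & d) | b)) | ~d)

  (a | b) = 0000111111111111
  (a | c) = 0011001111111111
  ((a | b) & (a | c)) = 0000001111111111
  ~b = 1111000011110000
  (((a | b) & (a | c)) | ~b) = 1111001111111111
  ~a = 1111111100000000
  (~a & d) = 0101010100000000
  ((~a & d) | b) = 0101111100001111
  ((((a | b) & (a | c)) | ~b) & ((~a & d) | b)) = 0101001100001111
  ~d = 1010101010101010
  (((((a | b) & (a | c)) | ~b) & ((~a & d) | b)) | ~d) = 1111101110101111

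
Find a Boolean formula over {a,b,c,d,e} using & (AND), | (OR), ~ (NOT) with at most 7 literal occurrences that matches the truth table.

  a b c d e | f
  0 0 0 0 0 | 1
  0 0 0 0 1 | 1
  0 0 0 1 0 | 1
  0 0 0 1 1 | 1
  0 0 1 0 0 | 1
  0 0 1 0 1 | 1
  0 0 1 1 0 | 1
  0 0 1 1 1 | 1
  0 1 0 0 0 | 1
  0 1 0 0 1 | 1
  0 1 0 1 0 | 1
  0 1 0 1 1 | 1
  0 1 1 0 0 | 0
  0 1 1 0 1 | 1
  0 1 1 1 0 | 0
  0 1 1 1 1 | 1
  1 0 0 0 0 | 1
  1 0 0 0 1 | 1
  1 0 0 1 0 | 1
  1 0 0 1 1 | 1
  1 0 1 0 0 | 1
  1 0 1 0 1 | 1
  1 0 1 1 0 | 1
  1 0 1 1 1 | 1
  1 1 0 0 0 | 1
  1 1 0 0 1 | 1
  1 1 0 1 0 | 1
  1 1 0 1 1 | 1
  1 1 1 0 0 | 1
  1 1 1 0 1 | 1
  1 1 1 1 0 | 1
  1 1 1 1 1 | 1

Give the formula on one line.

((a | ~c) | ((~e & (~a & ~b)) | (e & c)))

  ~c = 11110000111100001111000011110000
  (a | ~c) = 11110000111100001111111111111111
  ~e = 10101010101010101010101010101010
  ~a = 11111111111111110000000000000000
  ~b = 11111111000000001111111100000000
  (~a & ~b) = 11111111000000000000000000000000
  (~e & (~a & ~b)) = 10101010000000000000000000000000
  (e & c) = 00000101000001010000010100000101
  ((~e & (~a & ~b)) | (e & c)) = 10101111000001010000010100000101
  ((a | ~c) | ((~e & (~a & ~b)) | (e & c))) = 11111111111101011111111111111111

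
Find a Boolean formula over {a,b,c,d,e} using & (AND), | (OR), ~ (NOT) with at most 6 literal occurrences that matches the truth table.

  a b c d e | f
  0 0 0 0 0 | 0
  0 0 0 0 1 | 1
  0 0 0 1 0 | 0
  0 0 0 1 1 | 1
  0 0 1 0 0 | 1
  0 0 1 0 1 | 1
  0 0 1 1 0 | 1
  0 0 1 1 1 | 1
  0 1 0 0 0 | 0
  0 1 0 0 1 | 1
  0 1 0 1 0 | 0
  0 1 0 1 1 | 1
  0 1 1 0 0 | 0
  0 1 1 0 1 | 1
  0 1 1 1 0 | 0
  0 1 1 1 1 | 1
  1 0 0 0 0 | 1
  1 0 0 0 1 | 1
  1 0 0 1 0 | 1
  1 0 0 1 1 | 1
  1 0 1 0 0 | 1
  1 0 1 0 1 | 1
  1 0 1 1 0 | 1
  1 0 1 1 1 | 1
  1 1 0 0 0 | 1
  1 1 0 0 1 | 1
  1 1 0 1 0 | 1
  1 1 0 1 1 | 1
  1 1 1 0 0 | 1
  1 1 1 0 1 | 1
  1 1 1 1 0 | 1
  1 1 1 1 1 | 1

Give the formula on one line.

  ~b = 11111111000000001111111100000000
  (c & ~b) = 00001111000000000000111100000000
  (a | e) = 01010101010101011111111111111111
  ((c & ~b) | (a | e)) = 01011111010101011111111111111111

((c & ~b) | (a | e))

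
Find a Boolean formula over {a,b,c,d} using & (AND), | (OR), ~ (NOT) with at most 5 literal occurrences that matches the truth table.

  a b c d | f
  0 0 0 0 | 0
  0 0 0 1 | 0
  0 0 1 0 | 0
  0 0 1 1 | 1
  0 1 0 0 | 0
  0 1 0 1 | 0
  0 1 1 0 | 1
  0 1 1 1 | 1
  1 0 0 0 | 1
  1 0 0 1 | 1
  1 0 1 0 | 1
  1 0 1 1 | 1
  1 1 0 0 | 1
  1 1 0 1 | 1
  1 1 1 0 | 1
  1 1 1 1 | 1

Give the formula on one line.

  (c | a) = 0011001111111111
  (b | a) = 0000111111111111
  ((b | a) | d) = 0101111111111111
  ((c | a) & ((b | a) | d)) = 0001001111111111

((c | a) & ((b | a) | d))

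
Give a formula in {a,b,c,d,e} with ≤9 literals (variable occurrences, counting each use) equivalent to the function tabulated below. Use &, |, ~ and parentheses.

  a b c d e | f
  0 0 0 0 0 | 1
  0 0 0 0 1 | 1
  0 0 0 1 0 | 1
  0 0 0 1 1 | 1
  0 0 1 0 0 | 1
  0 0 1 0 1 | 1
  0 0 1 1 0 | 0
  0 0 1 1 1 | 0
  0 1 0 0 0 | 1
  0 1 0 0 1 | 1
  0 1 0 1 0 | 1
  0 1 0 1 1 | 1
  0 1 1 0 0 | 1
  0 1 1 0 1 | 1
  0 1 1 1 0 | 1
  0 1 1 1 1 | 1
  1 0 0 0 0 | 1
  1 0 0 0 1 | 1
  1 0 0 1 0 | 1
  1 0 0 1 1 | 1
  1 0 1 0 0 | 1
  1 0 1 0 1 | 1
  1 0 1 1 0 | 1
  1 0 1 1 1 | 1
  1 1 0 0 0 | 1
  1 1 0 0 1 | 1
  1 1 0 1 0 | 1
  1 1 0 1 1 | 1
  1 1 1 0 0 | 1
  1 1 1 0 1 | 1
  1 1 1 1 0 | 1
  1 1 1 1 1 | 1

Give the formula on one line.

  ~d = 11001100110011001100110011001100
  ~c = 11110000111100001111000011110000
  (~d | ~c) = 11111100111111001111110011111100
  (e | d) = 01110111011101110111011101110111
  ((~d | ~c) & (e | d)) = 01110100011101000111010001110100
  (((~d | ~c) & (e | d)) | ~d) = 11111100111111001111110011111100
  (c & a) = 00000000000000000000111100001111
  (b & d) = 00000000001100110000000000110011
  ((c & a) | (b & d)) = 00000000001100110000111100111111
  ((((~d | ~c) & (e | d)) | ~d) | ((c & a) | (b & d))) = 11111100111111111111111111111111

((((~d | ~c) & (e | d)) | ~d) | ((c & a) | (b & d)))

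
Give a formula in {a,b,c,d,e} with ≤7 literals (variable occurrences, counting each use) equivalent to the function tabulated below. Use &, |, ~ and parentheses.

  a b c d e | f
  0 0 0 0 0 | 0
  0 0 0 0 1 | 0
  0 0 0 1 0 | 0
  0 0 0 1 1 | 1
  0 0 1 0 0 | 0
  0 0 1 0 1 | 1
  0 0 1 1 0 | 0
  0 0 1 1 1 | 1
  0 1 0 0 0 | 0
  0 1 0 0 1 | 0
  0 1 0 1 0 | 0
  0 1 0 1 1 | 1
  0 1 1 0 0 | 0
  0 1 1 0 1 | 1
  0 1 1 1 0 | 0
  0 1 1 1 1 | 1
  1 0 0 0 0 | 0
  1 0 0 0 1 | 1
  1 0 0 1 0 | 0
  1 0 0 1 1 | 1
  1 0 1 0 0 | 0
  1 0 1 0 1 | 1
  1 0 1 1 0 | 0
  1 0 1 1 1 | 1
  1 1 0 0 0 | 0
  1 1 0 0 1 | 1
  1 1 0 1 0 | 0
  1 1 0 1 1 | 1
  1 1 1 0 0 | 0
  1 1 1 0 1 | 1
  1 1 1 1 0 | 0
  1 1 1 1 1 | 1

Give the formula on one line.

  (e & c) = 00000101000001010000010100000101
  (b & d) = 00000000001100110000000000110011
  (a | (b & d)) = 00000000001100111111111111111111
  (d | (a | (b & d))) = 00110011001100111111111111111111
  (e & (d | (a | (b & d)))) = 00010001000100010101010101010101
  ((e & c) | (e & (d | (a | (b & d))))) = 00010101000101010101010101010101

((e & c) | (e & (d | (a | (b & d)))))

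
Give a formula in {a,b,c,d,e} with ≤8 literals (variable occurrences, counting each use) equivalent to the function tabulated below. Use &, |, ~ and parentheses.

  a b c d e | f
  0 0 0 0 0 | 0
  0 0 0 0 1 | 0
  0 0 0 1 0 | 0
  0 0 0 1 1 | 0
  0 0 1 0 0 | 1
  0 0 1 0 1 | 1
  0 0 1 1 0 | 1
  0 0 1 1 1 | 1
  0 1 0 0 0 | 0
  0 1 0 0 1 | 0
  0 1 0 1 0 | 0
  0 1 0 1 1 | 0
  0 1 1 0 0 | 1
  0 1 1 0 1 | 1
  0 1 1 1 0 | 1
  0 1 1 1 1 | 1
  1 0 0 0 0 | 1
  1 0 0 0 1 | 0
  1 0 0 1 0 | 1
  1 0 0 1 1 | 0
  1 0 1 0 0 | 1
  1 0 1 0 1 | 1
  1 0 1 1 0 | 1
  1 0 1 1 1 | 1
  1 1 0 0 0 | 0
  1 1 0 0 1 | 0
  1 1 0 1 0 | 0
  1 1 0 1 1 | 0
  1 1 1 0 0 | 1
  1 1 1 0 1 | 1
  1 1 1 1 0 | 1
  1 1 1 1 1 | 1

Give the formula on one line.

  ~b = 11111111000000001111111100000000
  (~b | c) = 11111111000011111111111100001111
  ~e = 10101010101010101010101010101010
  (c | ~e) = 10101111101011111010111110101111
  ((~b | c) & (c | ~e)) = 10101111000011111010111100001111
  (((~b | c) & (c | ~e)) & a) = 00000000000000001010111100001111
  (~b & (((~b | c) & (c | ~e)) & a)) = 00000000000000001010111100000000
  (c | (~b & (((~b | c) & (c | ~e)) & a))) = 00001111000011111010111100001111

(c | (~b & (((~b | c) & (c | ~e)) & a)))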